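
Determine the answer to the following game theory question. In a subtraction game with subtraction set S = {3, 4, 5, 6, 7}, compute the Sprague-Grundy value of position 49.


The subtraction set is S = {3, 4, 5, 6, 7}.
G(k) = mex{ G(k - s) : s in S, s <= k }. We compute iteratively: G(0) = 0.
G(1) = mex({}) = 0
G(2) = mex({}) = 0
G(3) = mex({0}) = 1
G(4) = mex({0}) = 1
G(5) = mex({0}) = 1
G(6) = mex({0, 1}) = 2
G(7) = mex({0, 1}) = 2
G(8) = mex({0, 1}) = 2
G(9) = mex({0, 1, 2}) = 3
G(10) = mex({1, 2}) = 0
G(11) = mex({1, 2}) = 0
G(12) = mex({1, 2, 3}) = 0
G(13) = mex({0, 2, 3}) = 1
G(14) = mex({0, 2, 3}) = 1
G(15) = mex({0, 2, 3}) = 1
G(16) = mex({0, 1, 3}) = 2
Observe that G(10)..G(16) = 0, 0, 0, 1, 1, 1, 2 repeats G(0)..G(6) = 0, 0, 0, 1, 1, 1, 2.
For k >= max(S) = 7, G(k) is determined by the previous 7 values G(k-7)..G(k-1); a window of 7 consecutive values has recurred shifted by 10, so by induction G(k + 10) = G(k) for all k >= 0: the sequence is periodic from the start with period 10.
One period: G(0..9) = 0, 0, 0, 1, 1, 1, 2, 2, 2, 3.
49 mod 10 = 9, so G(49) = G(9) = 3.

3


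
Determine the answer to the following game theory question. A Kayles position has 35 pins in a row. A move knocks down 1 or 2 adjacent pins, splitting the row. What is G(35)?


Kayles: a move removes 1 or 2 adjacent pins from a contiguous row.
Removing pins from a row of k leaves two independent rows (a, b) with a + b = k - 1 (one pin) or a + b = k - 2 (two pins); an end removal gives a = 0.
By Sprague-Grundy, G(k) = mex{ G(a) XOR G(b) } over all these splits. G(0) = 0.
G(1): splits (0,0):0^0=0 -> mex({0}) = 1
G(2): splits (0,1):0^1=1 (0,0):0^0=0 -> mex({0, 1}) = 2
G(3): splits (0,2):0^2=2 (1,1):1^1=0 (0,1):0^1=1 -> mex({0, 1, 2}) = 3
G(4): splits (0,3):0^3=3 (1,2):1^2=3 (0,2):0^2=2 (1,1):1^1=0 -> mex({0, 2, 3}) = 1
G(5): splits (0,4):0^1=1 (1,3):1^3=2 (2,2):2^2=0 (0,3):0^3=3 (1,2):1^2=3 -> mex({0, 1, 2, 3}) = 4
G(6) = mex({0, 1, 2, 4}) = 3
G(7) = mex({0, 1, 3, 4, 5}) = 2
G(8) = mex({0, 2, 3, 5, 6}) = 1
G(9) = mex({0, 1, 2, 3, 6, 7}) = 4
G(10) = mex({0, 1, 3, 4, 5, 7}) = 2
G(11) = mex({0, 1, 2, 3, 4, 5}) = 6
G(12) = mex({0, 1, 2, 3, 5, 6, 7}) = 4
G(13) = mex({0, 2, 3, 4, 6, 7}) = 1
G(14) = mex({0, 1, 4, 5, 6, 7}) = 2
G(15) = mex({0, 1, 2, 3, 4, 5, 6}) = 7
G(16) = mex({0, 2, 3, 5, 6, 7}) = 1
G(17) = mex({0, 1, 2, 3, 5, 6, 7}) = 4
G(18) = mex({0, 1, 2, 4, 5, 6}) = 3
G(19) = mex({0, 1, 3, 4, 5, 7}) = 2
G(20) = mex({0, 2, 3, 4, 5, 6, 7}) = 1
G(21) = mex({0, 1, 2, 3, 5, 6, 7}) = 4
G(22) = mex({0, 1, 2, 3, 4, 5, 7}) = 6
G(23) = mex({0, 1, 2, 3, 4, 5, 6}) = 7
G(24) = mex({0, 1, 2, 3, 5, 6, 7}) = 4
G(25) = mex({0, 2, 3, 4, 6, 7}) = 1
G(26) = mex({0, 1, 3, 4, 5, 6, 7}) = 2
G(27) = mex({0, 1, 2, 3, 4, 5, 6, 7}) = 8
G(28) = mex({0, 1, 2, 3, 4, 6, 7, 8}) = 5
G(29) = mex({0, 1, 2, 3, 5, 6, 7, 8, 9}) = 4
G(30) = mex({0, 1, 2, 3, 4, 5, 6, 9, 10}) = 7
G(31) = mex({0, 1, 3, 4, 5, 7, 10, 11}) = 2
G(32) = mex({0, 2, 3, 4, 5, 6, 7, 9, 11}) = 1
G(33) = mex({0, 1, 2, 3, 4, 5, 6, 7, 9, 12}) = 8
G(34) = mex({0, 1, 2, 3, 4, 5, 7, 8, 11, 12}) = 6
G(35) = mex({0, 1, 2, 3, 4, 5, 6, 8, 9, 10, 11}) = 7
Therefore G(35) = 7.

7


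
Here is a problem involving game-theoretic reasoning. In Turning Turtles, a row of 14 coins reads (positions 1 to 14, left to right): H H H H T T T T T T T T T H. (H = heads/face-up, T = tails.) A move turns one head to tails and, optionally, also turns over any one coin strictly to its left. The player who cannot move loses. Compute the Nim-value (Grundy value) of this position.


Coins: H H H H T T T T T T T T T H
Key fact: a single head at position k behaves exactly like a Nim heap of size k (turning it to T and optionally flipping a coin at j < k corresponds to moving the heap from k to j, or to 0), and heads combine as a disjunctive sum (two heads at the same place would cancel, matching j XOR j = 0). So the Nim-value is the XOR of the 1-indexed positions of the heads.
Face-up positions (1-indexed): [1, 2, 3, 4, 14]
XOR 0 with 1: 0 XOR 1 = 1
XOR 1 with 2: 1 XOR 2 = 3
XOR 3 with 3: 3 XOR 3 = 0
XOR 0 with 4: 0 XOR 4 = 4
XOR 4 with 14: 4 XOR 14 = 10
Nim-value = 10

10


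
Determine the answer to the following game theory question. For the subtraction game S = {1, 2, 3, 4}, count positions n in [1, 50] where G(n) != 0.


Subtraction set S = {1, 2, 3, 4}, so G(n) = n mod 5.
G(n) = 0 when n is a multiple of 5.
Multiples of 5 in [1, 50]: 10
N-positions (nonzero Grundy) = 50 - 10 = 40

40


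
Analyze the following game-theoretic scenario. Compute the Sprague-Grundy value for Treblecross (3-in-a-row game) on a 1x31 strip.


Treblecross: place X on empty cells; 3-in-a-row wins.
Playing within two cells of an existing X lets the opponent win at once, so sensible play treats the cells i-2..i+2 around each X as dead. The player left with no safe cell loses, so this is a normal-play take-away game on strips of safe cells.
Placing X at cell i (0-indexed) of a strip of k safe cells leaves independent strips of sizes max(0, i-2) and max(0, k-i-3). Hence G(k) = mex{ G(max(0,i-2)) XOR G(max(0,k-i-3)) : 0 <= i < k }, with G(0) = 0.
G(1): splits (0,0):0^0=0 -> mex({0}) = 1
G(2): splits (0,0):0^0=0 -> mex({0}) = 1
G(3): splits (0,0):0^0=0 -> mex({0}) = 1
G(4): splits (0,1):0^1=1 (0,0):0^0=0 -> mex({0, 1}) = 2
G(5): splits (0,2):0^1=1 (0,1):0^1=1 (0,0):0^0=0 -> mex({0, 1}) = 2
G(6) = mex({1}) = 0
G(7) = mex({0, 1, 2}) = 3
G(8) = mex({0, 1, 2}) = 3
G(9) = mex({0, 2}) = 1
G(10) = mex({0, 2, 3}) = 1
G(11) = mex({0, 3}) = 1
G(12) = mex({1, 3}) = 0
G(13) = mex({0, 1, 2, 3}) = 4
G(14) = mex({0, 1, 2}) = 3
G(15) = mex({0, 1, 2}) = 3
G(16) = mex({0, 1, 2, 4}) = 3
G(17) = mex({0, 1, 3, 4}) = 2
G(18) = mex({0, 1, 3, 4}) = 2
G(19) = mex({0, 1, 3, 5}) = 2
G(20) = mex({0, 1, 2, 3, 5}) = 4
G(21) = mex({0, 1, 2, 3, 5}) = 4
G(22) = mex({1, 2, 6}) = 0
G(23) = mex({0, 1, 2, 3, 4, 6}) = 5
G(24) = mex({0, 1, 2, 3, 4}) = 5
G(25) = mex({0, 1, 3, 4, 7}) = 2
G(26) = mex({0, 1, 3, 4, 5, 7}) = 2
G(27) = mex({0, 1, 3, 5}) = 2
G(28) = mex({0, 1, 2, 5}) = 3
G(29) = mex({0, 1, 2, 4, 5, 6}) = 3
G(30) = mex({1, 2, 4, 6}) = 0
G(31) = mex({0, 1, 2, 3, 4, 6}) = 5
Therefore G(31) = 5.

5


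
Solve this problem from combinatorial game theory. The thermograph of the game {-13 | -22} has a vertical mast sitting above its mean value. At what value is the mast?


Game = {-13 | -22}, a switch {a | b} with numbers a > b.
Its thermograph has left wall a - t and right wall b + t, which meet at t = (a - b)/2, where both equal (a + b)/2. So the mast (mean value) is at (a + b)/2.
Mean = (-13 + (-22))/2 = -35/2 = -35/2

-35/2


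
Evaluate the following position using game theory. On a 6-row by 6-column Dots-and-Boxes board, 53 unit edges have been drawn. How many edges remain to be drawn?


Grid: 6 x 6 boxes, i.e. 7 rows and 7 columns of dots.
Horizontal edges: (rows + 1) * cols = 7 * 6 = 42
Vertical edges: rows * (cols + 1) = 6 * 7 = 42
Total edges: 42 + 42 = 84
Edges drawn: 53
Remaining: 84 - 53 = 31

31


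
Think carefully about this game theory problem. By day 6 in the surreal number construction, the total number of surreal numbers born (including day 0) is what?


Day 0: {|} = 0 is born. Count = 1.
Day n: the number of surreal numbers born by day n is 2^(n+1) - 1.
By day 0: 2^1 - 1 = 1
By day 1: 2^2 - 1 = 3
By day 2: 2^3 - 1 = 7
By day 3: 2^4 - 1 = 15
By day 4: 2^5 - 1 = 31
By day 5: 2^6 - 1 = 63
By day 6: 2^7 - 1 = 127
By day 6: 127 surreal numbers.

127


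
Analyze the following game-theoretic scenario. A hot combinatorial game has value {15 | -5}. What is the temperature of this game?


The game is {15 | -5}, a switch {a | b} with numbers a > b.
Cooling {a | b} by t gives {a - t | b + t}, which stops being hot when a - t = b + t, i.e. at t = (a - b)/2. So the temperature of a switch is (a - b)/2.
Temperature = (Left option - Right option) / 2
= (15 - (-5)) / 2
= 20 / 2
= 10

10


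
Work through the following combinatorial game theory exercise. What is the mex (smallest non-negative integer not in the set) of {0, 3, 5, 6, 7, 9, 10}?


Set = {0, 3, 5, 6, 7, 9, 10}
0 is in the set.
1 is NOT in the set. This is the mex.
mex = 1

1


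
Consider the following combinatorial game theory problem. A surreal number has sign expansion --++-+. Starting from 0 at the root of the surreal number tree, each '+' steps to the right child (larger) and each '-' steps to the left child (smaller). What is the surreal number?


Sign expansion: --++-+
Rule: track bounds (lo, hi), initially (-inf, +inf). On '+', the current value becomes lo and we move to the simplest number in (value, hi): value + 1 if hi = +inf, otherwise the midpoint (value + hi)/2. On '-', the current value becomes hi and we move to value - 1 if lo = -inf, otherwise the midpoint (lo + value)/2.
Start at 0.
Step 1: sign = -, move left. Bounds: (-inf, 0). Value = -1
Step 2: sign = -, move left. Bounds: (-inf, -1). Value = -2
Step 3: sign = +, move right. Bounds: (-2, -1). Value = -3/2
Step 4: sign = +, move right. Bounds: (-3/2, -1). Value = -5/4
Step 5: sign = -, move left. Bounds: (-3/2, -5/4). Value = -11/8
Step 6: sign = +, move right. Bounds: (-11/8, -5/4). Value = -21/16
The surreal number with sign expansion --++-+ is -21/16.

-21/16


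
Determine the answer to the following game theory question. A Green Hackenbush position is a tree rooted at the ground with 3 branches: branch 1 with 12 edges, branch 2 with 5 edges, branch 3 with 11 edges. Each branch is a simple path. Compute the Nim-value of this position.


The tree has 3 branches from the ground vertex.
In Green Hackenbush, the Nim-value of a simple path of length k is k.
Branch 1: length 12, Nim-value = 12
Branch 2: length 5, Nim-value = 5
Branch 3: length 11, Nim-value = 11
Total Nim-value = XOR of all branch values:
0 XOR 12 = 12
12 XOR 5 = 9
9 XOR 11 = 2
Nim-value of the tree = 2

2


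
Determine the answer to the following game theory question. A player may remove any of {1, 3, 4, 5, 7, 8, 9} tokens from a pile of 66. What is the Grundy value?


The subtraction set is S = {1, 3, 4, 5, 7, 8, 9}.
G(k) = mex{ G(k - s) : s in S, s <= k }. We compute iteratively: G(0) = 0.
G(1) = mex({0}) = 1
G(2) = mex({1}) = 0
G(3) = mex({0}) = 1
G(4) = mex({0, 1}) = 2
G(5) = mex({0, 1, 2}) = 3
G(6) = mex({0, 1, 3}) = 2
G(7) = mex({0, 1, 2}) = 3
G(8) = mex({0, 1, 2, 3}) = 4
G(9) = mex({0, 1, 2, 3, 4}) = 5
G(10) = mex({0, 1, 2, 3, 5}) = 4
G(11) = mex({0, 1, 2, 3, 4}) = 5
G(12) = mex({1, 2, 3, 4, 5}) = 0
G(13) = mex({0, 2, 3, 4, 5}) = 1
G(14) = mex({1, 2, 3, 4, 5}) = 0
G(15) = mex({0, 2, 3, 4, 5}) = 1
G(16) = mex({0, 1, 3, 4, 5}) = 2
G(17) = mex({0, 1, 2, 4, 5}) = 3
G(18) = mex({0, 1, 3, 4, 5}) = 2
G(19) = mex({0, 1, 2, 4, 5}) = 3
G(20) = mex({0, 1, 2, 3, 5}) = 4
Observe that G(12)..G(20) = 0, 1, 0, 1, 2, 3, 2, 3, 4 repeats G(0)..G(8) = 0, 1, 0, 1, 2, 3, 2, 3, 4.
For k >= max(S) = 9, G(k) is determined by the previous 9 values G(k-9)..G(k-1); a window of 9 consecutive values has recurred shifted by 12, so by induction G(k + 12) = G(k) for all k >= 0: the sequence is periodic from the start with period 12.
One period: G(0..11) = 0, 1, 0, 1, 2, 3, 2, 3, 4, 5, 4, 5.
66 mod 12 = 6, so G(66) = G(6) = 2.

2


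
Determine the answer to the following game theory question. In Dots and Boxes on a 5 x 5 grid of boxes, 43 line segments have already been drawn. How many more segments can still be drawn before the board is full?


Grid: 5 x 5 boxes, i.e. 6 rows and 6 columns of dots.
Horizontal edges: (rows + 1) * cols = 6 * 5 = 30
Vertical edges: rows * (cols + 1) = 5 * 6 = 30
Total edges: 30 + 30 = 60
Edges drawn: 43
Remaining: 60 - 43 = 17

17


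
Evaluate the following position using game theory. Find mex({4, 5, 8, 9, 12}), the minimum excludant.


Set = {4, 5, 8, 9, 12}
0 is NOT in the set. This is the mex.
mex = 0

0


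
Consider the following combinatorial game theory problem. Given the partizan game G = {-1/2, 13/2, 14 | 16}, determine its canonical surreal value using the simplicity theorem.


Left options: {-1/2, 13/2, 14}, max = 14
Right options: {16}, min = 16
All options are numbers and max(Left) < min(Right), so by the simplicity theorem the value is the simplest (earliest-born) number strictly between 14 and 16.
The only integer strictly between 14 and 16 is 15.
No non-integer in the interval can be simpler: if x is a non-integer in the interval, then floor(x) or ceil(x) also lies in the interval (the interval contains an integer), and both are proper prefixes of x's sign expansion, i.e. born earlier. So the game value is 15.
Game value = 15

15


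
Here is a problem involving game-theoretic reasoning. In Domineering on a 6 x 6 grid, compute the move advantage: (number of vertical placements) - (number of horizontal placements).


Board is 6 x 6 (rows x cols).
Left (vertical) placements: (rows-1) * cols = 5 * 6 = 30
Right (horizontal) placements: rows * (cols-1) = 6 * 5 = 30
Advantage = Left - Right = 30 - 30 = 0

0


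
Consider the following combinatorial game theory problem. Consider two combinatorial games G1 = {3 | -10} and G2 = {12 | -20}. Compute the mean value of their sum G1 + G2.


G1 = {3 | -10}, G2 = {12 | -20}
Each is a switch {a | b} with numbers a > b; its mean value is (a + b)/2, and mean value is additive over game sums: m(G1 + G2) = m(G1) + m(G2).
Mean of G1 = (3 + (-10))/2 = -7/2 = -7/2
Mean of G2 = (12 + (-20))/2 = -8/2 = -4
Mean of G1 + G2 = -7/2 + -4 = -15/2

-15/2


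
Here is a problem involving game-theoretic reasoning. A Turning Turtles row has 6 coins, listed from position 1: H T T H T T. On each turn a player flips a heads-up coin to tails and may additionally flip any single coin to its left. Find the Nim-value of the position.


Coins: H T T H T T
Key fact: a single head at position k behaves exactly like a Nim heap of size k (turning it to T and optionally flipping a coin at j < k corresponds to moving the heap from k to j, or to 0), and heads combine as a disjunctive sum (two heads at the same place would cancel, matching j XOR j = 0). So the Nim-value is the XOR of the 1-indexed positions of the heads.
Face-up positions (1-indexed): [1, 4]
XOR 0 with 1: 0 XOR 1 = 1
XOR 1 with 4: 1 XOR 4 = 5
Nim-value = 5

5


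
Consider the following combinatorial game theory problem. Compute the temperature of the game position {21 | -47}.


The game is {21 | -47}, a switch {a | b} with numbers a > b.
Cooling {a | b} by t gives {a - t | b + t}, which stops being hot when a - t = b + t, i.e. at t = (a - b)/2. So the temperature of a switch is (a - b)/2.
Temperature = (Left option - Right option) / 2
= (21 - (-47)) / 2
= 68 / 2
= 34

34


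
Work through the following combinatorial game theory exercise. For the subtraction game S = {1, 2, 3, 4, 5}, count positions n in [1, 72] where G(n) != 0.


Subtraction set S = {1, 2, 3, 4, 5}, so G(n) = n mod 6.
G(n) = 0 when n is a multiple of 6.
Multiples of 6 in [1, 72]: 12
N-positions (nonzero Grundy) = 72 - 12 = 60

60


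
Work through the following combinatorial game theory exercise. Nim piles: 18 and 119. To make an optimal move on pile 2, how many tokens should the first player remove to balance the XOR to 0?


Piles: 18 and 119
Current XOR: 18 XOR 119 = 101 (non-zero, so this is an N-position).
To make the XOR zero, we need to find a move that balances the piles.
For pile 2 (size 119): target = 119 XOR 101 = 18
We reduce pile 2 from 119 to 18.
Tokens removed: 119 - 18 = 101
Verification: 18 XOR 18 = 0

101


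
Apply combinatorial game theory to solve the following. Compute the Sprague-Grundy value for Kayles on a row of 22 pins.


Kayles: a move removes 1 or 2 adjacent pins from a contiguous row.
Removing pins from a row of k leaves two independent rows (a, b) with a + b = k - 1 (one pin) or a + b = k - 2 (two pins); an end removal gives a = 0.
By Sprague-Grundy, G(k) = mex{ G(a) XOR G(b) } over all these splits. G(0) = 0.
G(1): splits (0,0):0^0=0 -> mex({0}) = 1
G(2): splits (0,1):0^1=1 (0,0):0^0=0 -> mex({0, 1}) = 2
G(3): splits (0,2):0^2=2 (1,1):1^1=0 (0,1):0^1=1 -> mex({0, 1, 2}) = 3
G(4): splits (0,3):0^3=3 (1,2):1^2=3 (0,2):0^2=2 (1,1):1^1=0 -> mex({0, 2, 3}) = 1
G(5): splits (0,4):0^1=1 (1,3):1^3=2 (2,2):2^2=0 (0,3):0^3=3 (1,2):1^2=3 -> mex({0, 1, 2, 3}) = 4
G(6) = mex({0, 1, 2, 4}) = 3
G(7) = mex({0, 1, 3, 4, 5}) = 2
G(8) = mex({0, 2, 3, 5, 6}) = 1
G(9) = mex({0, 1, 2, 3, 6, 7}) = 4
G(10) = mex({0, 1, 3, 4, 5, 7}) = 2
G(11) = mex({0, 1, 2, 3, 4, 5}) = 6
G(12) = mex({0, 1, 2, 3, 5, 6, 7}) = 4
G(13) = mex({0, 2, 3, 4, 6, 7}) = 1
G(14) = mex({0, 1, 4, 5, 6, 7}) = 2
G(15) = mex({0, 1, 2, 3, 4, 5, 6}) = 7
G(16) = mex({0, 2, 3, 5, 6, 7}) = 1
G(17) = mex({0, 1, 2, 3, 5, 6, 7}) = 4
G(18) = mex({0, 1, 2, 4, 5, 6}) = 3
G(19) = mex({0, 1, 3, 4, 5, 7}) = 2
G(20) = mex({0, 2, 3, 4, 5, 6, 7}) = 1
G(21) = mex({0, 1, 2, 3, 5, 6, 7}) = 4
G(22) = mex({0, 1, 2, 3, 4, 5, 7}) = 6
Therefore G(22) = 6.

6


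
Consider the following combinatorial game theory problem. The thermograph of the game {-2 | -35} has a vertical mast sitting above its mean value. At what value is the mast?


Game = {-2 | -35}, a switch {a | b} with numbers a > b.
Its thermograph has left wall a - t and right wall b + t, which meet at t = (a - b)/2, where both equal (a + b)/2. So the mast (mean value) is at (a + b)/2.
Mean = (-2 + (-35))/2 = -37/2 = -37/2

-37/2


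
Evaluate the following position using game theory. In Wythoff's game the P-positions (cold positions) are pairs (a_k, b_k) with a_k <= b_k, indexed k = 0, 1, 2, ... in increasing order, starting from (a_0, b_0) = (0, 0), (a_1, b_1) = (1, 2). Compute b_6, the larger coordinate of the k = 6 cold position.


By Wythoff's theorem, a_k = floor(k * phi) and b_k = floor(k * phi^2) = a_k + k, where phi = (1 + sqrt(5))/2 is the golden ratio.
phi = (1 + sqrt(5))/2 = 1.618034
phi^2 = phi + 1 = 2.618034
k = 6
k * phi^2 = 6 * 2.618034 = 15.708204
b_6 = floor(k * phi^2) = 15 (check: a_6 + k = 9 + 6 = 15)

15


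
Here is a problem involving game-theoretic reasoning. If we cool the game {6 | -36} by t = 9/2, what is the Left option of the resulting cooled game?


Original game: {6 | -36} (a switch {a | b} with a > b).
Cooling by t (for t below the temperature (a - b)/2 = 21) taxes each move by t: {a | b} cooled by t is {a - t | b + t}.
Cooling amount: t = 9/2
Cooled Left option: 6 - 9/2 = 3/2
Cooled Right option: -36 + 9/2 = -63/2
Cooled game: {3/2 | -63/2}
Left option = 3/2

3/2


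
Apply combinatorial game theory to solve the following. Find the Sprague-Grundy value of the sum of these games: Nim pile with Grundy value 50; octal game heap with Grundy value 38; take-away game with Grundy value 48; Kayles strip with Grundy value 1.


By the Sprague-Grundy theorem, the Grundy value of a sum of games is the XOR of individual Grundy values.
Nim pile: Grundy value = 50. Running XOR: 0 XOR 50 = 50
octal game heap: Grundy value = 38. Running XOR: 50 XOR 38 = 20
take-away game: Grundy value = 48. Running XOR: 20 XOR 48 = 36
Kayles strip: Grundy value = 1. Running XOR: 36 XOR 1 = 37
The combined Grundy value is 37.

37


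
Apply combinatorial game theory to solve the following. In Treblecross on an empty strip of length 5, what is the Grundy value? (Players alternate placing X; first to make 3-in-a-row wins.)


Treblecross: place X on empty cells; 3-in-a-row wins.
Playing within two cells of an existing X lets the opponent win at once, so sensible play treats the cells i-2..i+2 around each X as dead. The player left with no safe cell loses, so this is a normal-play take-away game on strips of safe cells.
Placing X at cell i (0-indexed) of a strip of k safe cells leaves independent strips of sizes max(0, i-2) and max(0, k-i-3). Hence G(k) = mex{ G(max(0,i-2)) XOR G(max(0,k-i-3)) : 0 <= i < k }, with G(0) = 0.
G(1): splits (0,0):0^0=0 -> mex({0}) = 1
G(2): splits (0,0):0^0=0 -> mex({0}) = 1
G(3): splits (0,0):0^0=0 -> mex({0}) = 1
G(4): splits (0,1):0^1=1 (0,0):0^0=0 -> mex({0, 1}) = 2
G(5): splits (0,2):0^1=1 (0,1):0^1=1 (0,0):0^0=0 -> mex({0, 1}) = 2
Therefore G(5) = 2.

2


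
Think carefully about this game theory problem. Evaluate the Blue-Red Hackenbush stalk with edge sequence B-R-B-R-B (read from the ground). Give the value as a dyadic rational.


Edges (from ground): B-R-B-R-B
By Berlekamp's sign-expansion rule, a Blue-Red Hackenbush stalk has the value of the surreal number whose sign sequence is the edge sequence with B -> + and R -> -.
Sign sequence: +-+-+
Trace the sign expansion in the surreal number tree, starting from 0:
Edge 1: B (sign +) -> bounds (0, +inf), value = 1
Edge 2: R (sign -) -> bounds (0, 1), value = 1/2
Edge 3: B (sign +) -> bounds (1/2, 1), value = 3/4
Edge 4: R (sign -) -> bounds (1/2, 3/4), value = 5/8
Edge 5: B (sign +) -> bounds (5/8, 3/4), value = 11/16
Game value = 11/16

11/16


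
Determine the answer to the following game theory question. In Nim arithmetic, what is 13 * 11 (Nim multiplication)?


Nim multiplication is bilinear over XOR: (u XOR v) * w = (u*w) XOR (v*w).
So we split each operand into its bit components and XOR the pairwise Nim products.
13 = 1 + 4 + 8 (as XOR of powers of 2).
11 = 1 + 2 + 8 (as XOR of powers of 2).
Using the standard Nim-product table on single bits:
  2*2 = 3,   2*4 = 8,   2*8 = 12,
  4*4 = 6,   4*8 = 11,  8*8 = 13,
and  1*x = x (identity), k*l = l*k (commutative).
Pairwise Nim products:
  1 * 1 = 1
  1 * 2 = 2
  1 * 8 = 8
  4 * 1 = 4
  4 * 2 = 8
  4 * 8 = 11
  8 * 1 = 8
  8 * 2 = 12
  8 * 8 = 13
XOR them: 1 XOR 2 XOR 8 XOR 4 XOR 8 XOR 11 XOR 8 XOR 12 XOR 13 = 5.
Result: 13 * 11 = 5 (in Nim).

5


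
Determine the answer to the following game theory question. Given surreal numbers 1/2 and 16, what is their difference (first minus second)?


x = 1/2, y = 16
Converting to common denominator: 2
x = 1/2, y = 32/2
x - y = 1/2 - 16 = -31/2

-31/2


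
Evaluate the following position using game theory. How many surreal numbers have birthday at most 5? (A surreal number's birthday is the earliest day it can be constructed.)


Day 0: {|} = 0 is born. Count = 1.
Day n: the number of surreal numbers born by day n is 2^(n+1) - 1.
By day 0: 2^1 - 1 = 1
By day 1: 2^2 - 1 = 3
By day 2: 2^3 - 1 = 7
By day 3: 2^4 - 1 = 15
By day 4: 2^5 - 1 = 31
By day 5: 2^6 - 1 = 63
By day 5: 63 surreal numbers.

63


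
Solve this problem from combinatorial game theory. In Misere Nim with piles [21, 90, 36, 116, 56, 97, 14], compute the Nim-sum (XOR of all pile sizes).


We need the XOR (exclusive or) of all pile sizes.
After XOR-ing pile 1 (size 21): 0 XOR 21 = 21
After XOR-ing pile 2 (size 90): 21 XOR 90 = 79
After XOR-ing pile 3 (size 36): 79 XOR 36 = 107
After XOR-ing pile 4 (size 116): 107 XOR 116 = 31
After XOR-ing pile 5 (size 56): 31 XOR 56 = 39
After XOR-ing pile 6 (size 97): 39 XOR 97 = 70
After XOR-ing pile 7 (size 14): 70 XOR 14 = 72
The Nim-value of this position is 72.

72


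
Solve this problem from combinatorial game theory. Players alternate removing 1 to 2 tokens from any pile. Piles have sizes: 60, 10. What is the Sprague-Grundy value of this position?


Subtraction set: {1, 2}
For this subtraction set, G(n) = n mod 3 (period = max + 1 = 3).
Pile 1 (size 60): G(60) = 60 mod 3 = 0
Pile 2 (size 10): G(10) = 10 mod 3 = 1
Total Grundy value = XOR of all: 0 XOR 1 = 1

1


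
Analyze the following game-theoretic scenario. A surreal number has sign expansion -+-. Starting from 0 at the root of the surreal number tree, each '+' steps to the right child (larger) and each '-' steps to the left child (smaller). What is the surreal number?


Sign expansion: -+-
Rule: track bounds (lo, hi), initially (-inf, +inf). On '+', the current value becomes lo and we move to the simplest number in (value, hi): value + 1 if hi = +inf, otherwise the midpoint (value + hi)/2. On '-', the current value becomes hi and we move to value - 1 if lo = -inf, otherwise the midpoint (lo + value)/2.
Start at 0.
Step 1: sign = -, move left. Bounds: (-inf, 0). Value = -1
Step 2: sign = +, move right. Bounds: (-1, 0). Value = -1/2
Step 3: sign = -, move left. Bounds: (-1, -1/2). Value = -3/4
The surreal number with sign expansion -+- is -3/4.

-3/4


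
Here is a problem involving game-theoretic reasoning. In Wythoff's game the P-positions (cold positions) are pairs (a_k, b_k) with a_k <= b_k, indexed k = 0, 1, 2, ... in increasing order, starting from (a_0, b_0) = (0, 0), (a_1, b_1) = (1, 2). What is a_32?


By Wythoff's theorem, a_k = floor(k * phi) and b_k = floor(k * phi^2) = a_k + k, where phi = (1 + sqrt(5))/2 is the golden ratio.
phi = (1 + sqrt(5))/2 = 1.618034
k = 32
k * phi = 32 * 1.618034 = 51.777088
a_32 = floor(k * phi) = 51

51


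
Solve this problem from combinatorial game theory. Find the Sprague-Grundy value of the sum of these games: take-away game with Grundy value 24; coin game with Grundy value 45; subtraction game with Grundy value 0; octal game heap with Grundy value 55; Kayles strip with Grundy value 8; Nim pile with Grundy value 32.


By the Sprague-Grundy theorem, the Grundy value of a sum of games is the XOR of individual Grundy values.
take-away game: Grundy value = 24. Running XOR: 0 XOR 24 = 24
coin game: Grundy value = 45. Running XOR: 24 XOR 45 = 53
subtraction game: Grundy value = 0. Running XOR: 53 XOR 0 = 53
octal game heap: Grundy value = 55. Running XOR: 53 XOR 55 = 2
Kayles strip: Grundy value = 8. Running XOR: 2 XOR 8 = 10
Nim pile: Grundy value = 32. Running XOR: 10 XOR 32 = 42
The combined Grundy value is 42.

42


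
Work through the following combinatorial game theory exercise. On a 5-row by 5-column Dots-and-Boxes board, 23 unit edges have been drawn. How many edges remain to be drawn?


Grid: 5 x 5 boxes, i.e. 6 rows and 6 columns of dots.
Horizontal edges: (rows + 1) * cols = 6 * 5 = 30
Vertical edges: rows * (cols + 1) = 5 * 6 = 30
Total edges: 30 + 30 = 60
Edges drawn: 23
Remaining: 60 - 23 = 37

37


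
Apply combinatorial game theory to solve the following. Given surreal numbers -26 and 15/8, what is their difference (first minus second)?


x = -26, y = 15/8
Converting to common denominator: 8
x = -208/8, y = 15/8
x - y = -26 - 15/8 = -223/8

-223/8


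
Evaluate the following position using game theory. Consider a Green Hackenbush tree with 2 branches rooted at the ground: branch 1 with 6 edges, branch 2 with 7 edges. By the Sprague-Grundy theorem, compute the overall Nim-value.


The tree has 2 branches from the ground vertex.
In Green Hackenbush, the Nim-value of a simple path of length k is k.
Branch 1: length 6, Nim-value = 6
Branch 2: length 7, Nim-value = 7
Total Nim-value = XOR of all branch values:
0 XOR 6 = 6
6 XOR 7 = 1
Nim-value of the tree = 1

1


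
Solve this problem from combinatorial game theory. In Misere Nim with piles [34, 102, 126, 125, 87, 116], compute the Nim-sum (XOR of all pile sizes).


We need the XOR (exclusive or) of all pile sizes.
After XOR-ing pile 1 (size 34): 0 XOR 34 = 34
After XOR-ing pile 2 (size 102): 34 XOR 102 = 68
After XOR-ing pile 3 (size 126): 68 XOR 126 = 58
After XOR-ing pile 4 (size 125): 58 XOR 125 = 71
After XOR-ing pile 5 (size 87): 71 XOR 87 = 16
After XOR-ing pile 6 (size 116): 16 XOR 116 = 100
The Nim-value of this position is 100.

100


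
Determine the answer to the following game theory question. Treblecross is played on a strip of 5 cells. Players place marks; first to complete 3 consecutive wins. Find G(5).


Treblecross: place X on empty cells; 3-in-a-row wins.
Playing within two cells of an existing X lets the opponent win at once, so sensible play treats the cells i-2..i+2 around each X as dead. The player left with no safe cell loses, so this is a normal-play take-away game on strips of safe cells.
Placing X at cell i (0-indexed) of a strip of k safe cells leaves independent strips of sizes max(0, i-2) and max(0, k-i-3). Hence G(k) = mex{ G(max(0,i-2)) XOR G(max(0,k-i-3)) : 0 <= i < k }, with G(0) = 0.
G(1): splits (0,0):0^0=0 -> mex({0}) = 1
G(2): splits (0,0):0^0=0 -> mex({0}) = 1
G(3): splits (0,0):0^0=0 -> mex({0}) = 1
G(4): splits (0,1):0^1=1 (0,0):0^0=0 -> mex({0, 1}) = 2
G(5): splits (0,2):0^1=1 (0,1):0^1=1 (0,0):0^0=0 -> mex({0, 1}) = 2
Therefore G(5) = 2.

2


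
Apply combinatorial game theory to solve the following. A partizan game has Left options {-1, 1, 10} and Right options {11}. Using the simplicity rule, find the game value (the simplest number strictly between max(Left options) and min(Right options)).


Left options: {-1, 1, 10}, max = 10
Right options: {11}, min = 11
All options are numbers and max(Left) < min(Right), so by the simplicity theorem the value is the simplest (earliest-born) number strictly between 10 and 11.
No integer lies strictly between 10 and 11, so the value is the dyadic rational m/2^k in the interval with the smallest k (then m odd); search k = 1, 2, ...:
Denominator 2: 21/2 lies strictly between 10 and 11 -- found.
The simplest number in the interval is 21/2.
Game value = 21/2

21/2


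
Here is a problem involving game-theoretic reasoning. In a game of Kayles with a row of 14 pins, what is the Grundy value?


Kayles: a move removes 1 or 2 adjacent pins from a contiguous row.
Removing pins from a row of k leaves two independent rows (a, b) with a + b = k - 1 (one pin) or a + b = k - 2 (two pins); an end removal gives a = 0.
By Sprague-Grundy, G(k) = mex{ G(a) XOR G(b) } over all these splits. G(0) = 0.
G(1): splits (0,0):0^0=0 -> mex({0}) = 1
G(2): splits (0,1):0^1=1 (0,0):0^0=0 -> mex({0, 1}) = 2
G(3): splits (0,2):0^2=2 (1,1):1^1=0 (0,1):0^1=1 -> mex({0, 1, 2}) = 3
G(4): splits (0,3):0^3=3 (1,2):1^2=3 (0,2):0^2=2 (1,1):1^1=0 -> mex({0, 2, 3}) = 1
G(5): splits (0,4):0^1=1 (1,3):1^3=2 (2,2):2^2=0 (0,3):0^3=3 (1,2):1^2=3 -> mex({0, 1, 2, 3}) = 4
G(6) = mex({0, 1, 2, 4}) = 3
G(7) = mex({0, 1, 3, 4, 5}) = 2
G(8) = mex({0, 2, 3, 5, 6}) = 1
G(9) = mex({0, 1, 2, 3, 6, 7}) = 4
G(10) = mex({0, 1, 3, 4, 5, 7}) = 2
G(11) = mex({0, 1, 2, 3, 4, 5}) = 6
G(12) = mex({0, 1, 2, 3, 5, 6, 7}) = 4
G(13) = mex({0, 2, 3, 4, 6, 7}) = 1
G(14) = mex({0, 1, 4, 5, 6, 7}) = 2
Therefore G(14) = 2.

2


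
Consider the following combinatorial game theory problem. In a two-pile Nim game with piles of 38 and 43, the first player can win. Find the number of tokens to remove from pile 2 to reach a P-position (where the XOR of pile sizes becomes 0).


Piles: 38 and 43
Current XOR: 38 XOR 43 = 13 (non-zero, so this is an N-position).
To make the XOR zero, we need to find a move that balances the piles.
For pile 2 (size 43): target = 43 XOR 13 = 38
We reduce pile 2 from 43 to 38.
Tokens removed: 43 - 38 = 5
Verification: 38 XOR 38 = 0

5


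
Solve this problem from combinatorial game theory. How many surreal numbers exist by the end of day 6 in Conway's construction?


Day 0: {|} = 0 is born. Count = 1.
Day n: the number of surreal numbers born by day n is 2^(n+1) - 1.
By day 0: 2^1 - 1 = 1
By day 1: 2^2 - 1 = 3
By day 2: 2^3 - 1 = 7
By day 3: 2^4 - 1 = 15
By day 4: 2^5 - 1 = 31
By day 5: 2^6 - 1 = 63
By day 6: 2^7 - 1 = 127
By day 6: 127 surreal numbers.

127


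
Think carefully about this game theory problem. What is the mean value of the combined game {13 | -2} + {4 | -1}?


G1 = {13 | -2}, G2 = {4 | -1}
Each is a switch {a | b} with numbers a > b; its mean value is (a + b)/2, and mean value is additive over game sums: m(G1 + G2) = m(G1) + m(G2).
Mean of G1 = (13 + (-2))/2 = 11/2 = 11/2
Mean of G2 = (4 + (-1))/2 = 3/2 = 3/2
Mean of G1 + G2 = 11/2 + 3/2 = 7

7


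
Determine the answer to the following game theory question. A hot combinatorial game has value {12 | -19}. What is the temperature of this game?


The game is {12 | -19}, a switch {a | b} with numbers a > b.
Cooling {a | b} by t gives {a - t | b + t}, which stops being hot when a - t = b + t, i.e. at t = (a - b)/2. So the temperature of a switch is (a - b)/2.
Temperature = (Left option - Right option) / 2
= (12 - (-19)) / 2
= 31 / 2
= 31/2

31/2


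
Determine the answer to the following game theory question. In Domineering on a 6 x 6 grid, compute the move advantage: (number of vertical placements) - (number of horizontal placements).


Board is 6 x 6 (rows x cols).
Left (vertical) placements: (rows-1) * cols = 5 * 6 = 30
Right (horizontal) placements: rows * (cols-1) = 6 * 5 = 30
Advantage = Left - Right = 30 - 30 = 0

0


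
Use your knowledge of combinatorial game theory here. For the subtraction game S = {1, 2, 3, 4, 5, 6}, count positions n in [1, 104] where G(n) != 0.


Subtraction set S = {1, 2, 3, 4, 5, 6}, so G(n) = n mod 7.
G(n) = 0 when n is a multiple of 7.
Multiples of 7 in [1, 104]: 14
N-positions (nonzero Grundy) = 104 - 14 = 90

90


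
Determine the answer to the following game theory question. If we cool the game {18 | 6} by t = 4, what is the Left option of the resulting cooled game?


Original game: {18 | 6} (a switch {a | b} with a > b).
Cooling by t (for t below the temperature (a - b)/2 = 6) taxes each move by t: {a | b} cooled by t is {a - t | b + t}.
Cooling amount: t = 4
Cooled Left option: 18 - 4 = 14
Cooled Right option: 6 + 4 = 10
Cooled game: {14 | 10}
Left option = 14

14


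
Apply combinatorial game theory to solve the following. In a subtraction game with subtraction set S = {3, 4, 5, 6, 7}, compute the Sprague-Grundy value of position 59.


The subtraction set is S = {3, 4, 5, 6, 7}.
G(k) = mex{ G(k - s) : s in S, s <= k }. We compute iteratively: G(0) = 0.
G(1) = mex({}) = 0
G(2) = mex({}) = 0
G(3) = mex({0}) = 1
G(4) = mex({0}) = 1
G(5) = mex({0}) = 1
G(6) = mex({0, 1}) = 2
G(7) = mex({0, 1}) = 2
G(8) = mex({0, 1}) = 2
G(9) = mex({0, 1, 2}) = 3
G(10) = mex({1, 2}) = 0
G(11) = mex({1, 2}) = 0
G(12) = mex({1, 2, 3}) = 0
G(13) = mex({0, 2, 3}) = 1
G(14) = mex({0, 2, 3}) = 1
G(15) = mex({0, 2, 3}) = 1
G(16) = mex({0, 1, 3}) = 2
Observe that G(10)..G(16) = 0, 0, 0, 1, 1, 1, 2 repeats G(0)..G(6) = 0, 0, 0, 1, 1, 1, 2.
For k >= max(S) = 7, G(k) is determined by the previous 7 values G(k-7)..G(k-1); a window of 7 consecutive values has recurred shifted by 10, so by induction G(k + 10) = G(k) for all k >= 0: the sequence is periodic from the start with period 10.
One period: G(0..9) = 0, 0, 0, 1, 1, 1, 2, 2, 2, 3.
59 mod 10 = 9, so G(59) = G(9) = 3.

3


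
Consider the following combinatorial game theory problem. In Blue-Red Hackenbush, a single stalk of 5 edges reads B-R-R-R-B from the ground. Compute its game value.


Edges (from ground): B-R-R-R-B
By Berlekamp's sign-expansion rule, a Blue-Red Hackenbush stalk has the value of the surreal number whose sign sequence is the edge sequence with B -> + and R -> -.
Sign sequence: +---+
Trace the sign expansion in the surreal number tree, starting from 0:
Edge 1: B (sign +) -> bounds (0, +inf), value = 1
Edge 2: R (sign -) -> bounds (0, 1), value = 1/2
Edge 3: R (sign -) -> bounds (0, 1/2), value = 1/4
Edge 4: R (sign -) -> bounds (0, 1/4), value = 1/8
Edge 5: B (sign +) -> bounds (1/8, 1/4), value = 3/16
Game value = 3/16

3/16


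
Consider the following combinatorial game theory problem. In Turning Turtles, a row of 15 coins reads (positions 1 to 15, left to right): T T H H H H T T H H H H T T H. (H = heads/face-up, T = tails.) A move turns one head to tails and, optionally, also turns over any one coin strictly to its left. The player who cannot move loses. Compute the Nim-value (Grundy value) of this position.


Coins: T T H H H H T T H H H H T T H
Key fact: a single head at position k behaves exactly like a Nim heap of size k (turning it to T and optionally flipping a coin at j < k corresponds to moving the heap from k to j, or to 0), and heads combine as a disjunctive sum (two heads at the same place would cancel, matching j XOR j = 0). So the Nim-value is the XOR of the 1-indexed positions of the heads.
Face-up positions (1-indexed): [3, 4, 5, 6, 9, 10, 11, 12, 15]
XOR 0 with 3: 0 XOR 3 = 3
XOR 3 with 4: 3 XOR 4 = 7
XOR 7 with 5: 7 XOR 5 = 2
XOR 2 with 6: 2 XOR 6 = 4
XOR 4 with 9: 4 XOR 9 = 13
XOR 13 with 10: 13 XOR 10 = 7
XOR 7 with 11: 7 XOR 11 = 12
XOR 12 with 12: 12 XOR 12 = 0
XOR 0 with 15: 0 XOR 15 = 15
Nim-value = 15

15


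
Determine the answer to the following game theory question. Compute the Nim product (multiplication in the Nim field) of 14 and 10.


Nim multiplication is bilinear over XOR: (u XOR v) * w = (u*w) XOR (v*w).
So we split each operand into its bit components and XOR the pairwise Nim products.
14 = 2 + 4 + 8 (as XOR of powers of 2).
10 = 2 + 8 (as XOR of powers of 2).
Using the standard Nim-product table on single bits:
  2*2 = 3,   2*4 = 8,   2*8 = 12,
  4*4 = 6,   4*8 = 11,  8*8 = 13,
and  1*x = x (identity), k*l = l*k (commutative).
Pairwise Nim products:
  2 * 2 = 3
  2 * 8 = 12
  4 * 2 = 8
  4 * 8 = 11
  8 * 2 = 12
  8 * 8 = 13
XOR them: 3 XOR 12 XOR 8 XOR 11 XOR 12 XOR 13 = 13.
Result: 14 * 10 = 13 (in Nim).

13


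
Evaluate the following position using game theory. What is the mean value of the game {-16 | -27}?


Game = {-16 | -27}, a switch {a | b} with numbers a > b.
Its thermograph has left wall a - t and right wall b + t, which meet at t = (a - b)/2, where both equal (a + b)/2. So the mast (mean value) is at (a + b)/2.
Mean = (-16 + (-27))/2 = -43/2 = -43/2

-43/2


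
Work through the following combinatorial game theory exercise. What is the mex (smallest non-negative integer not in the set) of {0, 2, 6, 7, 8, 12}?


Set = {0, 2, 6, 7, 8, 12}
0 is in the set.
1 is NOT in the set. This is the mex.
mex = 1

1


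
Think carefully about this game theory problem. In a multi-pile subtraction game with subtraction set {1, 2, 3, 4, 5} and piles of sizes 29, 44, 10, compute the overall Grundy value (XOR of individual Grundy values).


Subtraction set: {1, 2, 3, 4, 5}
For this subtraction set, G(n) = n mod 6 (period = max + 1 = 6).
Pile 1 (size 29): G(29) = 29 mod 6 = 5
Pile 2 (size 44): G(44) = 44 mod 6 = 2
Pile 3 (size 10): G(10) = 10 mod 6 = 4
Total Grundy value = XOR of all: 5 XOR 2 XOR 4 = 3

3


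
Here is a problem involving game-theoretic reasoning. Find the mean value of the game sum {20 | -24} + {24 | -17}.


G1 = {20 | -24}, G2 = {24 | -17}
Each is a switch {a | b} with numbers a > b; its mean value is (a + b)/2, and mean value is additive over game sums: m(G1 + G2) = m(G1) + m(G2).
Mean of G1 = (20 + (-24))/2 = -4/2 = -2
Mean of G2 = (24 + (-17))/2 = 7/2 = 7/2
Mean of G1 + G2 = -2 + 7/2 = 3/2

3/2


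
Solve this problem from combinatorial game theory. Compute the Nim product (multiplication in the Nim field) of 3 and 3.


Nim multiplication is bilinear over XOR: (u XOR v) * w = (u*w) XOR (v*w).
So we split each operand into its bit components and XOR the pairwise Nim products.
3 = 1 + 2 (as XOR of powers of 2).
3 = 1 + 2 (as XOR of powers of 2).
Using the standard Nim-product table on single bits:
  2*2 = 3,   2*4 = 8,   2*8 = 12,
  4*4 = 6,   4*8 = 11,  8*8 = 13,
and  1*x = x (identity), k*l = l*k (commutative).
Pairwise Nim products:
  1 * 1 = 1
  1 * 2 = 2
  2 * 1 = 2
  2 * 2 = 3
XOR them: 1 XOR 2 XOR 2 XOR 3 = 2.
Result: 3 * 3 = 2 (in Nim).

2


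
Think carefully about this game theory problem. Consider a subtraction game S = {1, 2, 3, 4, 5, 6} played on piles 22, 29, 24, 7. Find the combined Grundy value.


Subtraction set: {1, 2, 3, 4, 5, 6}
For this subtraction set, G(n) = n mod 7 (period = max + 1 = 7).
Pile 1 (size 22): G(22) = 22 mod 7 = 1
Pile 2 (size 29): G(29) = 29 mod 7 = 1
Pile 3 (size 24): G(24) = 24 mod 7 = 3
Pile 4 (size 7): G(7) = 7 mod 7 = 0
Total Grundy value = XOR of all: 1 XOR 1 XOR 3 XOR 0 = 3

3


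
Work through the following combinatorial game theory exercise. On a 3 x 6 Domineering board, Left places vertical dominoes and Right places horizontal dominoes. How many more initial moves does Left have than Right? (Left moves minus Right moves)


Board is 3 x 6 (rows x cols).
Left (vertical) placements: (rows-1) * cols = 2 * 6 = 12
Right (horizontal) placements: rows * (cols-1) = 3 * 5 = 15
Advantage = Left - Right = 12 - 15 = -3

-3


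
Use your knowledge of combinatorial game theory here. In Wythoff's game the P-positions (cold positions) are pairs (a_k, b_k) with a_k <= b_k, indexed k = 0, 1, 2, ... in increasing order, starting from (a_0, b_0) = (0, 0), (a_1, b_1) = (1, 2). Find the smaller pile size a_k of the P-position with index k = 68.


By Wythoff's theorem, a_k = floor(k * phi) and b_k = floor(k * phi^2) = a_k + k, where phi = (1 + sqrt(5))/2 is the golden ratio.
phi = (1 + sqrt(5))/2 = 1.618034
k = 68
k * phi = 68 * 1.618034 = 110.026311
a_68 = floor(k * phi) = 110

110
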